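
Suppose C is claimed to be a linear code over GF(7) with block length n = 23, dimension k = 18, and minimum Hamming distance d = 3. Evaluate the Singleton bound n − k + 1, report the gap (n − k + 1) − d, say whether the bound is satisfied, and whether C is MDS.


Singleton RHS = n − k + 1 = 6, slack = 3, bound satisfied, not MDS.

Singleton bound: d ≤ n − k + 1.
Here n = 23, k = 18, so n − k + 1 = 6.
Given d = 3, check d ≤ 6: YES.
Slack = (n − k + 1) − d = 3.
The code is NOT MDS (slack = 3 > 0).
Description: the claimed parameters are [23, 18, 3]_7; such a code would be non-MDS.


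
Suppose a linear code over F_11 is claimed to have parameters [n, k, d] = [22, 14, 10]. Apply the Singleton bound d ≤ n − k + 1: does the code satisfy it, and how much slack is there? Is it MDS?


Singleton RHS = n − k + 1 = 9, slack = -1, bound violated (no such code; not MDS).

Singleton bound: d ≤ n − k + 1.
Here n = 22, k = 14, so n − k + 1 = 9.
Given d = 10, check d ≤ 9: NO.
Slack = (n − k + 1) − d = -1.
The slack is negative: d = 10 exceeds n − k + 1 = 9 by 1, so the Singleton bound is violated and no linear [22, 14, 10]_11 code can exist. In particular it is not MDS (MDS requires d = n − k + 1 exactly).
Description: the claimed parameters are [22, 14, 10]_11; such a code would be impossible (violates the Singleton bound).


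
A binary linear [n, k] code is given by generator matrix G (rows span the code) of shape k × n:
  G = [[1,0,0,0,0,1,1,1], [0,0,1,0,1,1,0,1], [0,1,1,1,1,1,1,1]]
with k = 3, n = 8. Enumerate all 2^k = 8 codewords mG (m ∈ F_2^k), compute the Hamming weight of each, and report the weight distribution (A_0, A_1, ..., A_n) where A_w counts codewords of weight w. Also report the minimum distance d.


Weight distribution: A_0 = 1, A_3 = 1, A_4 = 3, A_5 = 2, A_7 = 1. Minimum distance d = 3.

Enumerate all 2^3 = 8 messages m ∈ F_2^3.
For each, compute codeword c = mG in F_2^8, then tally its weight.
  m = 000 → c = 00000000, weight = 0.
  m = 100 → c = 10000111, weight = 4.
  m = 010 → c = 00101101, weight = 4.
  m = 110 → c = 10101010, weight = 4.
  m = 001 → c = 01111111, weight = 7.
  m = 101 → c = 11111000, weight = 5.
  m = 011 → c = 01010010, weight = 3.
  m = 111 → c = 11010101, weight = 5.
Tally weights:
  weight 0: 1 codewords.
  weight 3: 1 codewords.
  weight 4: 3 codewords.
  weight 5: 2 codewords.
  weight 7: 1 codewords.
Minimum distance d = smallest w > 0 with A_w > 0 = 3.
Sanity: Σ A_w = 8 = 2^3 = 8 ✓.


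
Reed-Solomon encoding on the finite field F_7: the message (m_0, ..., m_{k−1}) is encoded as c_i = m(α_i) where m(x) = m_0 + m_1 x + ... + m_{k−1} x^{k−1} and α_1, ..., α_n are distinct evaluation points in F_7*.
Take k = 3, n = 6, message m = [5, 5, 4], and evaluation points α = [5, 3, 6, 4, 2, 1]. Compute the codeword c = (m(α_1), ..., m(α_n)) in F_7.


c = [4, 0, 4, 5, 3, 0]

Message polynomial: m(x) = 5 + 5·x + 4·x^2 (mod 7).
For each evaluation point α_i, compute m(α_i) mod 7:
  α_1 = 5: Horner steps 4 → 4 → 4, so m(5) = 4.
  α_2 = 3: Horner steps 4 → 3 → 0, so m(3) = 0.
  α_3 = 6: Horner steps 4 → 1 → 4, so m(6) = 4.
  α_4 = 4: Horner steps 4 → 0 → 5, so m(4) = 5.
  α_5 = 2: Horner steps 4 → 6 → 3, so m(2) = 3.
  α_6 = 1: Horner steps 4 → 2 → 0, so m(1) = 0.
Codeword c = [4, 0, 4, 5, 3, 0] ∈ F_7^6.


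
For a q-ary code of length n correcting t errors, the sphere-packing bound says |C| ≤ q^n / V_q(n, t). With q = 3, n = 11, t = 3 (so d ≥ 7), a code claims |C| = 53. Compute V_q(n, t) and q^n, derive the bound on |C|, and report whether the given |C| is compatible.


V_q(n, t) = 1563, q^n = 177147, Hamming bound = 113, |C| = 53 ≤ bound (satisfied).

Step 1: Compute V_q(n, t) = Σ_{j=0}^3 C(n, j) (q−1)^j.
  j = 0: C(11,0)·(2)^0 = 1·1 = 1.
  j = 1: C(11,1)·(2)^1 = 11·2 = 22.
  j = 2: C(11,2)·(2)^2 = 55·4 = 220.
  j = 3: C(11,3)·(2)^3 = 165·8 = 1320.
  V_q(n, t) = 1 + 22 + 220 + 1320 = 1563.
Step 2: q^n = 3^11 = 177147.
Step 3: Hamming bound ⌊q^n / V_q(n,t)⌋ = ⌊177147/1563⌋ = 113.
Step 4: Compare |C| = 53 to 113: satisfied.
The claimed |C| lies below the Hamming bound.


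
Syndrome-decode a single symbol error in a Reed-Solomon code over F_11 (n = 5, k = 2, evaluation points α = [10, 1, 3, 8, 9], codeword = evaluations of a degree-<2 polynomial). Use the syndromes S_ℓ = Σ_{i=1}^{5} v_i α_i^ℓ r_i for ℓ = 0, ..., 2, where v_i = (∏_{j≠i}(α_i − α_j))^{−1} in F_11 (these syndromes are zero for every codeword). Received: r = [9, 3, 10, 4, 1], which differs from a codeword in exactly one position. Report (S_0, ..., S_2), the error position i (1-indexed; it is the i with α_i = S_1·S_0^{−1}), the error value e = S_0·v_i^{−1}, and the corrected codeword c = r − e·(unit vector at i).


S = (10, 8, 2), error at position 3, error magnitude e = 2, c = [9, 3, 8, 4, 1].

Step 1: column multipliers v_i = (∏_{j≠i}(α_i − α_j))^{−1} mod 11.
  i = 1 (α = 10): (10−1)(10−3)(10−8)(10−9) = 9·7·2·1 = 126 ≡ 5, so v_1 = 5^{−1} = 9 (mod 11).
  i = 2 (α = 1): (1−10)(1−3)(1−8)(1−9) = (−9)·(−2)·(−7)·(−8) = 1008 ≡ 7, so v_2 = 7^{−1} = 8 (mod 11).
  i = 3 (α = 3): (3−10)(3−1)(3−8)(3−9) = (−7)·2·(−5)·(−6) = −420 ≡ 9, so v_3 = 9^{−1} = 5 (mod 11).
  i = 4 (α = 8): (8−10)(8−1)(8−3)(8−9) = (−2)·7·5·(−1) = 70 ≡ 4, so v_4 = 4^{−1} = 3 (mod 11).
  i = 5 (α = 9): (9−10)(9−1)(9−3)(9−8) = (−1)·8·6·1 = −48 ≡ 7, so v_5 = 7^{−1} = 8 (mod 11).
  v = [9, 8, 5, 3, 8].
Step 2: syndromes of r = [9, 3, 10, 4, 1] (all sums mod 11).
  S_0 = Σ v_i r_i = 9·9 + 8·3 + 5·10 + 3·4 + 8·1 = 175 ≡ 10.
  S_1 = Σ v_i α_i r_i = 9·10·9 + 8·1·3 + 5·3·10 + 3·8·4 + 8·9·1 = 1152 ≡ 8.
  α_i^2 mod 11 = [1, 1, 9, 9, 4].
  S_2 = Σ v_i α_i^2 r_i = 9·1·9 + 8·1·3 + 5·9·10 + 3·9·4 + 8·4·1 = 695 ≡ 2.
  S = (10, 8, 2) ≠ 0, so r is not a codeword (an error is present).
Step 3: locate the error. For a single error e at position i, S_ℓ = v_i·e·α_i^ℓ, so α_err = S_1/S_0.
  S_0^{−1} = 10^{−1} = 10 (mod 11), so α_err = 8·10 = 80 ≡ 3 = α_3. Error position i = 3.
  Consistency check: S_2/S_1 = 2·7 = 14 ≡ 3 = α_err ✓ (single-error assumption holds).
Step 4: error magnitude e = S_0/v_3 = S_0·∏_{j≠3}(α_3 − α_j) = 10·9 = 90 ≡ 2 (mod 11).
Step 5: correct position 3: c_3 = r_3 − e = 10 − 2 ≡ 8 (mod 11). Hence c = [9, 3, 8, 4, 1].
  Check: interpolating c through the α_i gives m(x) = 6 + 8·x (degree < 2) with m(α_i) = c_i for every i, so c is indeed a codeword.


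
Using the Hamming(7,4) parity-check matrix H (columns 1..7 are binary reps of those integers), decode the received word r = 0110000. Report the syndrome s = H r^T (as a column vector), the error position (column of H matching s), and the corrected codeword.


s = (0, 0, 1)^T, error position = 1, corrected codeword c = 1110000

Compute s = H r^T mod 2 one row at a time:
  s_1 = 0 + 0 + 0 + 0 = 0 ≡ 0 (mod 2).
  s_2 = 1 + 1 + 0 + 0 = 2 ≡ 0 (mod 2).
  s_3 = 0 + 1 + 0 + 0 = 1 ≡ 1 (mod 2).
s = (0, 0, 1)^T — this equals column 1 of H (binary 001), so error is at position 1.
Correct: flip bit 1 of r = 0110000 to get c = 1110000.


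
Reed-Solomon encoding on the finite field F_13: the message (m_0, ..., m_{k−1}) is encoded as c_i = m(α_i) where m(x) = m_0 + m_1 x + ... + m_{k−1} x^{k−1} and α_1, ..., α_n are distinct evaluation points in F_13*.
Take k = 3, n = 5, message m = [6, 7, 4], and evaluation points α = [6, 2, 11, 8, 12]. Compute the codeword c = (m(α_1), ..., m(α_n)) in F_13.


c = [10, 10, 8, 6, 3]

Message polynomial: m(x) = 6 + 7·x + 4·x^2 (mod 13).
For each evaluation point α_i, compute m(α_i) mod 13:
  α_1 = 6: Horner steps 4 → 5 → 10, so m(6) = 10.
  α_2 = 2: Horner steps 4 → 2 → 10, so m(2) = 10.
  α_3 = 11: Horner steps 4 → 12 → 8, so m(11) = 8.
  α_4 = 8: Horner steps 4 → 0 → 6, so m(8) = 6.
  α_5 = 12: Horner steps 4 → 3 → 3, so m(12) = 3.
Codeword c = [10, 10, 8, 6, 3] ∈ F_13^5.


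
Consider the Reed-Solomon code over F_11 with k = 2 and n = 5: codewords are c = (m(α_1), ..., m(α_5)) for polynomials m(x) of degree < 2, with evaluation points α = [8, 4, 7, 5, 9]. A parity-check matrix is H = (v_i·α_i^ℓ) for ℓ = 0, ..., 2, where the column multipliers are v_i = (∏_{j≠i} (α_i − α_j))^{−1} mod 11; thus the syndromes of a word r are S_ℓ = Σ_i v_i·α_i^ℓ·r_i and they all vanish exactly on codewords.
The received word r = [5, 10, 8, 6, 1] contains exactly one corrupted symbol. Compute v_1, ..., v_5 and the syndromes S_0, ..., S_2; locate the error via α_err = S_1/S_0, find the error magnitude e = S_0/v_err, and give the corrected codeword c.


S = (10, 4, 6), error at position 3, error magnitude e = 10, c = [5, 10, 9, 6, 1].

Step 1: column multipliers v_i = (∏_{j≠i}(α_i − α_j))^{−1} mod 11.
  i = 1 (α = 8): (8−4)(8−7)(8−5)(8−9) = 4·1·3·(−1) = −12 ≡ 10, so v_1 = 10^{−1} = 10 (mod 11).
  i = 2 (α = 4): (4−8)(4−7)(4−5)(4−9) = (−4)·(−3)·(−1)·(−5) = 60 ≡ 5, so v_2 = 5^{−1} = 9 (mod 11).
  i = 3 (α = 7): (7−8)(7−4)(7−5)(7−9) = (−1)·3·2·(−2) = 12 ≡ 1, so v_3 = 1^{−1} = 1 (mod 11).
  i = 4 (α = 5): (5−8)(5−4)(5−7)(5−9) = (−3)·1·(−2)·(−4) = −24 ≡ 9, so v_4 = 9^{−1} = 5 (mod 11).
  i = 5 (α = 9): (9−8)(9−4)(9−7)(9−5) = 1·5·2·4 = 40 ≡ 7, so v_5 = 7^{−1} = 8 (mod 11).
  v = [10, 9, 1, 5, 8].
Step 2: syndromes of r = [5, 10, 8, 6, 1] (all sums mod 11).
  S_0 = Σ v_i r_i = 10·5 + 9·10 + 1·8 + 5·6 + 8·1 = 186 ≡ 10.
  S_1 = Σ v_i α_i r_i = 10·8·5 + 9·4·10 + 1·7·8 + 5·5·6 + 8·9·1 = 1038 ≡ 4.
  α_i^2 mod 11 = [9, 5, 5, 3, 4].
  S_2 = Σ v_i α_i^2 r_i = 10·9·5 + 9·5·10 + 1·5·8 + 5·3·6 + 8·4·1 = 1062 ≡ 6.
  S = (10, 4, 6) ≠ 0, so r is not a codeword (an error is present).
Step 3: locate the error. For a single error e at position i, S_ℓ = v_i·e·α_i^ℓ, so α_err = S_1/S_0.
  S_0^{−1} = 10^{−1} = 10 (mod 11), so α_err = 4·10 = 40 ≡ 7 = α_3. Error position i = 3.
  Consistency check: S_2/S_1 = 6·3 = 18 ≡ 7 = α_err ✓ (single-error assumption holds).
Step 4: error magnitude e = S_0/v_3 = S_0·∏_{j≠3}(α_3 − α_j) = 10·1 = 10 ≡ 10 (mod 11).
Step 5: correct position 3: c_3 = r_3 − e = 8 − 10 ≡ 9 (mod 11). Hence c = [5, 10, 9, 6, 1].
  Check: interpolating c through the α_i gives m(x) = 4 + 7·x (degree < 2) with m(α_i) = c_i for every i, so c is indeed a codeword.


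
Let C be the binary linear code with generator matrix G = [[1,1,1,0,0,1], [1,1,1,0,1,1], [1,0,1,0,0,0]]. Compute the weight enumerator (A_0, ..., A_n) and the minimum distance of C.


Weight distribution: A_0 = 1, A_1 = 1, A_2 = 2, A_3 = 2, A_4 = 1, A_5 = 1. Minimum distance d = 1.

Enumerate all 2^3 = 8 messages m ∈ F_2^3.
For each, compute codeword c = mG in F_2^6, then tally its weight.
  m = 000 → c = 000000, weight = 0.
  m = 100 → c = 111001, weight = 4.
  m = 010 → c = 111011, weight = 5.
  m = 110 → c = 000010, weight = 1.
  m = 001 → c = 101000, weight = 2.
  m = 101 → c = 010001, weight = 2.
  m = 011 → c = 010011, weight = 3.
  m = 111 → c = 101010, weight = 3.
Tally weights:
  weight 0: 1 codewords.
  weight 1: 1 codewords.
  weight 2: 2 codewords.
  weight 3: 2 codewords.
  weight 4: 1 codewords.
  weight 5: 1 codewords.
Minimum distance d = smallest w > 0 with A_w > 0 = 1.
Sanity: Σ A_w = 8 = 2^3 = 8 ✓.


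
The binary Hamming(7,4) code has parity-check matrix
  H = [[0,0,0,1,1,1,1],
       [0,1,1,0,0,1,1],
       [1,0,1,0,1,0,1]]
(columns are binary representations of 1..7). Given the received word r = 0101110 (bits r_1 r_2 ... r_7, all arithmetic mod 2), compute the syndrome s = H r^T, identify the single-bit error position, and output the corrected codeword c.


s = (1, 0, 1)^T, error position = 5, corrected codeword c = 0101010

Compute s = H r^T mod 2 one row at a time:
  s_1 = 1 + 1 + 1 + 0 = 3 ≡ 1 (mod 2).
  s_2 = 1 + 0 + 1 + 0 = 2 ≡ 0 (mod 2).
  s_3 = 0 + 0 + 1 + 0 = 1 ≡ 1 (mod 2).
s = (1, 0, 1)^T — this equals column 5 of H (binary 101), so error is at position 5.
Correct: flip bit 5 of r = 0101110 to get c = 0101010.


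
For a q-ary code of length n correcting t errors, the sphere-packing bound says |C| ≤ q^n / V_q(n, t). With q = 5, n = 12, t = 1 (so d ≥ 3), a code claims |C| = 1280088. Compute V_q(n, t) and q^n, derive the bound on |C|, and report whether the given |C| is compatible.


V_q(n, t) = 49, q^n = 244140625, Hamming bound = 4982461, |C| = 1280088 ≤ bound (satisfied).

Step 1: Compute V_q(n, t) = Σ_{j=0}^1 C(n, j) (q−1)^j.
  j = 0: C(12,0)·(4)^0 = 1·1 = 1.
  j = 1: C(12,1)·(4)^1 = 12·4 = 48.
  V_q(n, t) = 1 + 48 = 49.
Step 2: q^n = 5^12 = 244140625.
Step 3: Hamming bound ⌊q^n / V_q(n,t)⌋ = ⌊244140625/49⌋ = 4982461.
Step 4: Compare |C| = 1280088 to 4982461: satisfied.
The claimed |C| lies below the Hamming bound.


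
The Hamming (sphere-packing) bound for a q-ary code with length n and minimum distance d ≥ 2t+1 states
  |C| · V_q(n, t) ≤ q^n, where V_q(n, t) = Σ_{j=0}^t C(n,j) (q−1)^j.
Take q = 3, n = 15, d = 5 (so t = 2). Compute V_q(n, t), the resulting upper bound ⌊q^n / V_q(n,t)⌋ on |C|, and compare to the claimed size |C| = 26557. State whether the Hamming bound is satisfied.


V_q(n, t) = 451, q^n = 14348907, Hamming bound = 31815, |C| = 26557 ≤ bound (satisfied).

Step 1: Compute V_q(n, t) = Σ_{j=0}^2 C(n, j) (q−1)^j.
  j = 0: C(15,0)·(2)^0 = 1·1 = 1.
  j = 1: C(15,1)·(2)^1 = 15·2 = 30.
  j = 2: C(15,2)·(2)^2 = 105·4 = 420.
  V_q(n, t) = 1 + 30 + 420 = 451.
Step 2: q^n = 3^15 = 14348907.
Step 3: Hamming bound ⌊q^n / V_q(n,t)⌋ = ⌊14348907/451⌋ = 31815.
Step 4: Compare |C| = 26557 to 31815: satisfied.
The claimed |C| lies below the Hamming bound.


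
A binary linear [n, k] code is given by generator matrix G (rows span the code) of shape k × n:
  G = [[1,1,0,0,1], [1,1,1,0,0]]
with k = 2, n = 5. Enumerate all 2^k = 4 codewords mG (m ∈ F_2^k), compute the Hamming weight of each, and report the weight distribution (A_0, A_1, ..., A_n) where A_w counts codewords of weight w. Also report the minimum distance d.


Weight distribution: A_0 = 1, A_2 = 1, A_3 = 2. Minimum distance d = 2.

Enumerate all 2^2 = 4 messages m ∈ F_2^2.
For each, compute codeword c = mG in F_2^5, then tally its weight.
  m = 00 → c = 00000, weight = 0.
  m = 10 → c = 11001, weight = 3.
  m = 01 → c = 11100, weight = 3.
  m = 11 → c = 00101, weight = 2.
Tally weights:
  weight 0: 1 codewords.
  weight 2: 1 codewords.
  weight 3: 2 codewords.
Minimum distance d = smallest w > 0 with A_w > 0 = 2.
Sanity: Σ A_w = 4 = 2^2 = 4 ✓.


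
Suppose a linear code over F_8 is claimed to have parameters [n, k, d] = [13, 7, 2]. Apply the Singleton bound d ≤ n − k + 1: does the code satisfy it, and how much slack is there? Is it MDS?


Singleton RHS = n − k + 1 = 7, slack = 5, bound satisfied, not MDS.

Singleton bound: d ≤ n − k + 1.
Here n = 13, k = 7, so n − k + 1 = 7.
Given d = 2, check d ≤ 7: YES.
Slack = (n − k + 1) − d = 5.
The code is NOT MDS (slack = 5 > 0).
Description: the claimed parameters are [13, 7, 2]_8; such a code would be non-MDS.


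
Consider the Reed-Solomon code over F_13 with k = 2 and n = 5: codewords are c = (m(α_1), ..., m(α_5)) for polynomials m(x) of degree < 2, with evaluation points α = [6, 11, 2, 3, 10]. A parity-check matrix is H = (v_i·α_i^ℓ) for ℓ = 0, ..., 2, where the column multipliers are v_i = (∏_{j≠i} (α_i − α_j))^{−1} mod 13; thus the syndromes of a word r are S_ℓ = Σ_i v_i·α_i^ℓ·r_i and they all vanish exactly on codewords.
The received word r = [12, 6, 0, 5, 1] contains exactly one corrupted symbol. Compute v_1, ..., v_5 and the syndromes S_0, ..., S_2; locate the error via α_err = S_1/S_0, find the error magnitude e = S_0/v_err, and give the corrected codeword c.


S = (3, 5, 4), error at position 1, error magnitude e = 5, c = [7, 6, 0, 5, 1].

Step 1: column multipliers v_i = (∏_{j≠i}(α_i − α_j))^{−1} mod 13.
  i = 1 (α = 6): (6−11)(6−2)(6−3)(6−10) = (−5)·4·3·(−4) = 240 ≡ 6, so v_1 = 6^{−1} = 11 (mod 13).
  i = 2 (α = 11): (11−6)(11−2)(11−3)(11−10) = 5·9·8·1 = 360 ≡ 9, so v_2 = 9^{−1} = 3 (mod 13).
  i = 3 (α = 2): (2−6)(2−11)(2−3)(2−10) = (−4)·(−9)·(−1)·(−8) = 288 ≡ 2, so v_3 = 2^{−1} = 7 (mod 13).
  i = 4 (α = 3): (3−6)(3−11)(3−2)(3−10) = (−3)·(−8)·1·(−7) = −168 ≡ 1, so v_4 = 1^{−1} = 1 (mod 13).
  i = 5 (α = 10): (10−6)(10−11)(10−2)(10−3) = 4·(−1)·8·7 = −224 ≡ 10, so v_5 = 10^{−1} = 4 (mod 13).
  v = [11, 3, 7, 1, 4].
Step 2: syndromes of r = [12, 6, 0, 5, 1] (all sums mod 13).
  S_0 = Σ v_i r_i = 11·12 + 3·6 + 7·0 + 1·5 + 4·1 = 159 ≡ 3.
  S_1 = Σ v_i α_i r_i = 11·6·12 + 3·11·6 + 7·2·0 + 1·3·5 + 4·10·1 = 1045 ≡ 5.
  α_i^2 mod 13 = [10, 4, 4, 9, 9].
  S_2 = Σ v_i α_i^2 r_i = 11·10·12 + 3·4·6 + 7·4·0 + 1·9·5 + 4·9·1 = 1473 ≡ 4.
  S = (3, 5, 4) ≠ 0, so r is not a codeword (an error is present).
Step 3: locate the error. For a single error e at position i, S_ℓ = v_i·e·α_i^ℓ, so α_err = S_1/S_0.
  S_0^{−1} = 3^{−1} = 9 (mod 13), so α_err = 5·9 = 45 ≡ 6 = α_1. Error position i = 1.
  Consistency check: S_2/S_1 = 4·8 = 32 ≡ 6 = α_err ✓ (single-error assumption holds).
Step 4: error magnitude e = S_0/v_1 = S_0·∏_{j≠1}(α_1 − α_j) = 3·6 = 18 ≡ 5 (mod 13).
Step 5: correct position 1: c_1 = r_1 − e = 12 − 5 ≡ 7 (mod 13). Hence c = [7, 6, 0, 5, 1].
  Check: interpolating c through the α_i gives m(x) = 3 + 5·x (degree < 2) with m(α_i) = c_i for every i, so c is indeed a codeword.


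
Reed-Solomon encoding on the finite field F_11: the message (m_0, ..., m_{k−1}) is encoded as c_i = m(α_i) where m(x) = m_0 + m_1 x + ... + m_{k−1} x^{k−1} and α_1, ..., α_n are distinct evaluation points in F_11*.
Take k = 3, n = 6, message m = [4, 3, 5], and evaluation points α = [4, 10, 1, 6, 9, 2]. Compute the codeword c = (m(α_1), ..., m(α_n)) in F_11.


c = [8, 6, 1, 4, 7, 8]

Message polynomial: m(x) = 4 + 3·x + 5·x^2 (mod 11).
For each evaluation point α_i, compute m(α_i) mod 11:
  α_1 = 4: Horner steps 5 → 1 → 8, so m(4) = 8.
  α_2 = 10: Horner steps 5 → 9 → 6, so m(10) = 6.
  α_3 = 1: Horner steps 5 → 8 → 1, so m(1) = 1.
  α_4 = 6: Horner steps 5 → 0 → 4, so m(6) = 4.
  α_5 = 9: Horner steps 5 → 4 → 7, so m(9) = 7.
  α_6 = 2: Horner steps 5 → 2 → 8, so m(2) = 8.
Codeword c = [8, 6, 1, 4, 7, 8] ∈ F_11^6.


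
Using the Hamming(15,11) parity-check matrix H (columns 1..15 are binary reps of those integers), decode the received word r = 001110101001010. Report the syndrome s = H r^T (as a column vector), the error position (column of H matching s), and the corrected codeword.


s = (1, 1, 1, 0)^T, error position = 14, corrected codeword c = 001110101001000

Compute s = H r^T mod 2 one row at a time:
  s_1 = 0 + 1 + 0 + 0 + 1 + 0 + 1 + 0 = 3 ≡ 1 (mod 2).
  s_2 = 1 + 1 + 0 + 1 + 1 + 0 + 1 + 0 = 5 ≡ 1 (mod 2).
  s_3 = 0 + 1 + 0 + 1 + 0 + 0 + 1 + 0 = 3 ≡ 1 (mod 2).
  s_4 = 0 + 1 + 1 + 1 + 1 + 0 + 0 + 0 = 4 ≡ 0 (mod 2).
s = (1, 1, 1, 0)^T — this equals column 14 of H (binary 1110), so error is at position 14.
Correct: flip bit 14 of r = 001110101001010 to get c = 001110101001000.


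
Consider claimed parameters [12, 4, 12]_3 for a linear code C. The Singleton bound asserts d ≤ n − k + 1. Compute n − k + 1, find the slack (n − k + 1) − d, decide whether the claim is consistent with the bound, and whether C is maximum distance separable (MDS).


Singleton RHS = n − k + 1 = 9, slack = -3, bound violated (no such code; not MDS).

Singleton bound: d ≤ n − k + 1.
Here n = 12, k = 4, so n − k + 1 = 9.
Given d = 12, check d ≤ 9: NO.
Slack = (n − k + 1) − d = -3.
The slack is negative: d = 12 exceeds n − k + 1 = 9 by 3, so the Singleton bound is violated and no linear [12, 4, 12]_3 code can exist. In particular it is not MDS (MDS requires d = n − k + 1 exactly).
Description: the claimed parameters are [12, 4, 12]_3; such a code would be impossible (violates the Singleton bound).


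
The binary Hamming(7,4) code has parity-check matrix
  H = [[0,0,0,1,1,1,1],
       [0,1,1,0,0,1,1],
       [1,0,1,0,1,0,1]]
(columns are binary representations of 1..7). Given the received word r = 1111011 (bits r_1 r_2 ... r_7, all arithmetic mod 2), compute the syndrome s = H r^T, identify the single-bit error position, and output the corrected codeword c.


s = (1, 0, 1)^T, error position = 5, corrected codeword c = 1111111

Compute s = H r^T mod 2 one row at a time:
  s_1 = 1 + 0 + 1 + 1 = 3 ≡ 1 (mod 2).
  s_2 = 1 + 1 + 1 + 1 = 4 ≡ 0 (mod 2).
  s_3 = 1 + 1 + 0 + 1 = 3 ≡ 1 (mod 2).
s = (1, 0, 1)^T — this equals column 5 of H (binary 101), so error is at position 5.
Correct: flip bit 5 of r = 1111011 to get c = 1111111.


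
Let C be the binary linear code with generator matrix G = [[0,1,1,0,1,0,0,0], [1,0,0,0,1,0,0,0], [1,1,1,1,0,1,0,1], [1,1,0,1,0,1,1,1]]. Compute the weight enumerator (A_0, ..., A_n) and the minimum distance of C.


Weight distribution: A_0 = 1, A_2 = 2, A_3 = 5, A_4 = 1, A_5 = 2, A_6 = 4, A_7 = 1. Minimum distance d = 2.

Enumerate all 2^4 = 16 messages m ∈ F_2^4.
For each, compute codeword c = mG in F_2^8, then tally its weight.
  m = 0000 → c = 00000000, weight = 0.
  m = 1000 → c = 01101000, weight = 3.
  m = 0100 → c = 10001000, weight = 2.
  m = 1100 → c = 11100000, weight = 3.
  m = 0010 → c = 11110101, weight = 6.
  m = 1010 → c = 10011101, weight = 5.
  m = 0110 → c = 01111101, weight = 6.
  m = 1110 → c = 00010101, weight = 3.
  m = 0001 → c = 11010111, weight = 6.
  m = 1001 → c = 10111111, weight = 7.
  m = 0101 → c = 01011111, weight = 6.
  m = 1101 → c = 00110111, weight = 5.
  m = 0011 → c = 00100010, weight = 2.
  m = 1011 → c = 01001010, weight = 3.
  m = 0111 → c = 10101010, weight = 4.
  m = 1111 → c = 11000010, weight = 3.
Tally weights:
  weight 0: 1 codewords.
  weight 2: 2 codewords.
  weight 3: 5 codewords.
  weight 4: 1 codewords.
  weight 5: 2 codewords.
  weight 6: 4 codewords.
  weight 7: 1 codewords.
Minimum distance d = smallest w > 0 with A_w > 0 = 2.
Sanity: Σ A_w = 16 = 2^4 = 16 ✓.


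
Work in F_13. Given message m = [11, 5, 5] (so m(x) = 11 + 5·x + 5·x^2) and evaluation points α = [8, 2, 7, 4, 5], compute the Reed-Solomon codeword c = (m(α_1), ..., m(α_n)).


c = [7, 2, 5, 7, 5]

Message polynomial: m(x) = 11 + 5·x + 5·x^2 (mod 13).
For each evaluation point α_i, compute m(α_i) mod 13:
  α_1 = 8: Horner steps 5 → 6 → 7, so m(8) = 7.
  α_2 = 2: Horner steps 5 → 2 → 2, so m(2) = 2.
  α_3 = 7: Horner steps 5 → 1 → 5, so m(7) = 5.
  α_4 = 4: Horner steps 5 → 12 → 7, so m(4) = 7.
  α_5 = 5: Horner steps 5 → 4 → 5, so m(5) = 5.
Codeword c = [7, 2, 5, 7, 5] ∈ F_13^5.


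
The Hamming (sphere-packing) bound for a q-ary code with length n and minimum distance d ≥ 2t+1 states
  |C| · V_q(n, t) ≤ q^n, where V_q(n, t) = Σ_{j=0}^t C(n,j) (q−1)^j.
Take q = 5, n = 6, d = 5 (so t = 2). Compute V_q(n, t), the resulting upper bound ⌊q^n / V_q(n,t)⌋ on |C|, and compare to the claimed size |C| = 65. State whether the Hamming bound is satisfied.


V_q(n, t) = 265, q^n = 15625, Hamming bound = 58, |C| = 65 > bound (violated).

Step 1: Compute V_q(n, t) = Σ_{j=0}^2 C(n, j) (q−1)^j.
  j = 0: C(6,0)·(4)^0 = 1·1 = 1.
  j = 1: C(6,1)·(4)^1 = 6·4 = 24.
  j = 2: C(6,2)·(4)^2 = 15·16 = 240.
  V_q(n, t) = 1 + 24 + 240 = 265.
Step 2: q^n = 5^6 = 15625.
Step 3: Hamming bound ⌊q^n / V_q(n,t)⌋ = ⌊15625/265⌋ = 58.
Step 4: Compare |C| = 65 to 58: violated.
The claimed |C| lies above the Hamming bound, so no 5-ary code of length 6 with d ≥ 5 can have 65 codewords.


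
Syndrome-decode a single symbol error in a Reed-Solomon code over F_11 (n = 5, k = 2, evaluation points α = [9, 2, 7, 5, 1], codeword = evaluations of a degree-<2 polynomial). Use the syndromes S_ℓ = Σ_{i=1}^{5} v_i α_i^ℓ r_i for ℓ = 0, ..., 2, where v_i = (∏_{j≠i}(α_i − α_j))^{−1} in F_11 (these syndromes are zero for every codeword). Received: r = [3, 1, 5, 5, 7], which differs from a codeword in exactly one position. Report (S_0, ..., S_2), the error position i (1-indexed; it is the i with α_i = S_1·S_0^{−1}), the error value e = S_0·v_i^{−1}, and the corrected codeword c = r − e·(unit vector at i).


S = (1, 7, 5), error at position 3, error magnitude e = 1, c = [3, 1, 4, 5, 7].

Step 1: column multipliers v_i = (∏_{j≠i}(α_i − α_j))^{−1} mod 11.
  i = 1 (α = 9): (9−2)(9−7)(9−5)(9−1) = 7·2·4·8 = 448 ≡ 8, so v_1 = 8^{−1} = 7 (mod 11).
  i = 2 (α = 2): (2−9)(2−7)(2−5)(2−1) = (−7)·(−5)·(−3)·1 = −105 ≡ 5, so v_2 = 5^{−1} = 9 (mod 11).
  i = 3 (α = 7): (7−9)(7−2)(7−5)(7−1) = (−2)·5·2·6 = −120 ≡ 1, so v_3 = 1^{−1} = 1 (mod 11).
  i = 4 (α = 5): (5−9)(5−2)(5−7)(5−1) = (−4)·3·(−2)·4 = 96 ≡ 8, so v_4 = 8^{−1} = 7 (mod 11).
  i = 5 (α = 1): (1−9)(1−2)(1−7)(1−5) = (−8)·(−1)·(−6)·(−4) = 192 ≡ 5, so v_5 = 5^{−1} = 9 (mod 11).
  v = [7, 9, 1, 7, 9].
Step 2: syndromes of r = [3, 1, 5, 5, 7] (all sums mod 11).
  S_0 = Σ v_i r_i = 7·3 + 9·1 + 1·5 + 7·5 + 9·7 = 133 ≡ 1.
  S_1 = Σ v_i α_i r_i = 7·9·3 + 9·2·1 + 1·7·5 + 7·5·5 + 9·1·7 = 480 ≡ 7.
  α_i^2 mod 11 = [4, 4, 5, 3, 1].
  S_2 = Σ v_i α_i^2 r_i = 7·4·3 + 9·4·1 + 1·5·5 + 7·3·5 + 9·1·7 = 313 ≡ 5.
  S = (1, 7, 5) ≠ 0, so r is not a codeword (an error is present).
Step 3: locate the error. For a single error e at position i, S_ℓ = v_i·e·α_i^ℓ, so α_err = S_1/S_0.
  S_0^{−1} = 1^{−1} = 1 (mod 11), so α_err = 7·1 = 7 ≡ 7 = α_3. Error position i = 3.
  Consistency check: S_2/S_1 = 5·8 = 40 ≡ 7 = α_err ✓ (single-error assumption holds).
Step 4: error magnitude e = S_0/v_3 = S_0·∏_{j≠3}(α_3 − α_j) = 1·1 = 1 ≡ 1 (mod 11).
Step 5: correct position 3: c_3 = r_3 − e = 5 − 1 ≡ 4 (mod 11). Hence c = [3, 1, 4, 5, 7].
  Check: interpolating c through the α_i gives m(x) = 2 + 5·x (degree < 2) with m(α_i) = c_i for every i, so c is indeed a codeword.


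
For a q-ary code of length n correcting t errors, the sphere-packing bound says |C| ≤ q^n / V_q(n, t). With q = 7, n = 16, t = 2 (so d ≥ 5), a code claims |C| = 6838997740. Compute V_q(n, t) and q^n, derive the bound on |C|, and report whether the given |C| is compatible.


V_q(n, t) = 4417, q^n = 33232930569601, Hamming bound = 7523869270, |C| = 6838997740 ≤ bound (satisfied).

Step 1: Compute V_q(n, t) = Σ_{j=0}^2 C(n, j) (q−1)^j.
  j = 0: C(16,0)·(6)^0 = 1·1 = 1.
  j = 1: C(16,1)·(6)^1 = 16·6 = 96.
  j = 2: C(16,2)·(6)^2 = 120·36 = 4320.
  V_q(n, t) = 1 + 96 + 4320 = 4417.
Step 2: q^n = 7^16 = 33232930569601.
Step 3: Hamming bound ⌊q^n / V_q(n,t)⌋ = ⌊33232930569601/4417⌋ = 7523869270.
Step 4: Compare |C| = 6838997740 to 7523869270: satisfied.
The claimed |C| lies below the Hamming bound.


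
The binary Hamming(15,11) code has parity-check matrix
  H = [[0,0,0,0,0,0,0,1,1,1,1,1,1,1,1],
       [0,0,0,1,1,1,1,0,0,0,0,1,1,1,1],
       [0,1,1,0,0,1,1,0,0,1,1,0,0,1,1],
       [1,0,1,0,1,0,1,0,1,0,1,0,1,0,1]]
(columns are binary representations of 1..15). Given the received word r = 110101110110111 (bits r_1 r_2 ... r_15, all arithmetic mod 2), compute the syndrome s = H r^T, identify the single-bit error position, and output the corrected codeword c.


s = (0, 0, 1, 1)^T, error position = 3, corrected codeword c = 111101110110111

Compute s = H r^T mod 2 one row at a time:
  s_1 = 1 + 0 + 1 + 1 + 0 + 1 + 1 + 1 = 6 ≡ 0 (mod 2).
  s_2 = 1 + 0 + 1 + 1 + 0 + 1 + 1 + 1 = 6 ≡ 0 (mod 2).
  s_3 = 1 + 0 + 1 + 1 + 1 + 1 + 1 + 1 = 7 ≡ 1 (mod 2).
  s_4 = 1 + 0 + 0 + 1 + 0 + 1 + 1 + 1 = 5 ≡ 1 (mod 2).
s = (0, 0, 1, 1)^T — this equals column 3 of H (binary 0011), so error is at position 3.
Correct: flip bit 3 of r = 110101110110111 to get c = 111101110110111.


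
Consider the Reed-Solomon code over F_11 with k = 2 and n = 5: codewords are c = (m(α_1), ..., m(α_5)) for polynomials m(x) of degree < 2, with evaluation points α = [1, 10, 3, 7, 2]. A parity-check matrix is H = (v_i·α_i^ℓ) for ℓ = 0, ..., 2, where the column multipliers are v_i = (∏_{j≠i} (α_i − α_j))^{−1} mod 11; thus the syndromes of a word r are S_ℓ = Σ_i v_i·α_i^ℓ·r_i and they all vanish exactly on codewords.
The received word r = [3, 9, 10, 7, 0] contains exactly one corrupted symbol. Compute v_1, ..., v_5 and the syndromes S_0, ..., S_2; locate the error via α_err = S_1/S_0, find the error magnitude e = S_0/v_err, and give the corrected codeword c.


S = (2, 6, 7), error at position 3, error magnitude e = 2, c = [3, 9, 8, 7, 0].

Step 1: column multipliers v_i = (∏_{j≠i}(α_i − α_j))^{−1} mod 11.
  i = 1 (α = 1): (1−10)(1−3)(1−7)(1−2) = (−9)·(−2)·(−6)·(−1) = 108 ≡ 9, so v_1 = 9^{−1} = 5 (mod 11).
  i = 2 (α = 10): (10−1)(10−3)(10−7)(10−2) = 9·7·3·8 = 1512 ≡ 5, so v_2 = 5^{−1} = 9 (mod 11).
  i = 3 (α = 3): (3−1)(3−10)(3−7)(3−2) = 2·(−7)·(−4)·1 = 56 ≡ 1, so v_3 = 1^{−1} = 1 (mod 11).
  i = 4 (α = 7): (7−1)(7−10)(7−3)(7−2) = 6·(−3)·4·5 = −360 ≡ 3, so v_4 = 3^{−1} = 4 (mod 11).
  i = 5 (α = 2): (2−1)(2−10)(2−3)(2−7) = 1·(−8)·(−1)·(−5) = −40 ≡ 4, so v_5 = 4^{−1} = 3 (mod 11).
  v = [5, 9, 1, 4, 3].
Step 2: syndromes of r = [3, 9, 10, 7, 0] (all sums mod 11).
  S_0 = Σ v_i r_i = 5·3 + 9·9 + 1·10 + 4·7 + 3·0 = 134 ≡ 2.
  S_1 = Σ v_i α_i r_i = 5·1·3 + 9·10·9 + 1·3·10 + 4·7·7 + 3·2·0 = 1051 ≡ 6.
  α_i^2 mod 11 = [1, 1, 9, 5, 4].
  S_2 = Σ v_i α_i^2 r_i = 5·1·3 + 9·1·9 + 1·9·10 + 4·5·7 + 3·4·0 = 326 ≡ 7.
  S = (2, 6, 7) ≠ 0, so r is not a codeword (an error is present).
Step 3: locate the error. For a single error e at position i, S_ℓ = v_i·e·α_i^ℓ, so α_err = S_1/S_0.
  S_0^{−1} = 2^{−1} = 6 (mod 11), so α_err = 6·6 = 36 ≡ 3 = α_3. Error position i = 3.
  Consistency check: S_2/S_1 = 7·2 = 14 ≡ 3 = α_err ✓ (single-error assumption holds).
Step 4: error magnitude e = S_0/v_3 = S_0·∏_{j≠3}(α_3 − α_j) = 2·1 = 2 ≡ 2 (mod 11).
Step 5: correct position 3: c_3 = r_3 − e = 10 − 2 ≡ 8 (mod 11). Hence c = [3, 9, 8, 7, 0].
  Check: interpolating c through the α_i gives m(x) = 6 + 8·x (degree < 2) with m(α_i) = c_i for every i, so c is indeed a codeword.


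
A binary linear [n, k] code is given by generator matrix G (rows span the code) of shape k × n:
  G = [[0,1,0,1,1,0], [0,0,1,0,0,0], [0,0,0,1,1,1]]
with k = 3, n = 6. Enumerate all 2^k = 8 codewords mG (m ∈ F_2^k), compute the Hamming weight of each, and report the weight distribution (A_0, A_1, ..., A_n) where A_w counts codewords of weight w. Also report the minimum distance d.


Weight distribution: A_0 = 1, A_1 = 1, A_2 = 1, A_3 = 3, A_4 = 2. Minimum distance d = 1.

Enumerate all 2^3 = 8 messages m ∈ F_2^3.
For each, compute codeword c = mG in F_2^6, then tally its weight.
  m = 000 → c = 000000, weight = 0.
  m = 100 → c = 010110, weight = 3.
  m = 010 → c = 001000, weight = 1.
  m = 110 → c = 011110, weight = 4.
  m = 001 → c = 000111, weight = 3.
  m = 101 → c = 010001, weight = 2.
  m = 011 → c = 001111, weight = 4.
  m = 111 → c = 011001, weight = 3.
Tally weights:
  weight 0: 1 codewords.
  weight 1: 1 codewords.
  weight 2: 1 codewords.
  weight 3: 3 codewords.
  weight 4: 2 codewords.
Minimum distance d = smallest w > 0 with A_w > 0 = 1.
Sanity: Σ A_w = 8 = 2^3 = 8 ✓.


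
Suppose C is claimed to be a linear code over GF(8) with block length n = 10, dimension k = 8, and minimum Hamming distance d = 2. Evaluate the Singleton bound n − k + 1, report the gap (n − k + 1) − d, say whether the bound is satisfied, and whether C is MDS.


Singleton RHS = n − k + 1 = 3, slack = 1, bound satisfied, not MDS.

Singleton bound: d ≤ n − k + 1.
Here n = 10, k = 8, so n − k + 1 = 3.
Given d = 2, check d ≤ 3: YES.
Slack = (n − k + 1) − d = 1.
The code is NOT MDS (slack = 1 > 0).
Description: the claimed parameters are [10, 8, 2]_8; such a code would be non-MDS.


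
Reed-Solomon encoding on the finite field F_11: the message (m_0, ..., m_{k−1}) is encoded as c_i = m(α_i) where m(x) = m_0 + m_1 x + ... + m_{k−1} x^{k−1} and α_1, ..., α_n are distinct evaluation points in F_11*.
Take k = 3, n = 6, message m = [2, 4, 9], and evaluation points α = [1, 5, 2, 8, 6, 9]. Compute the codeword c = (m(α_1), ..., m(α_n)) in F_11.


c = [4, 5, 2, 5, 9, 8]

Message polynomial: m(x) = 2 + 4·x + 9·x^2 (mod 11).
For each evaluation point α_i, compute m(α_i) mod 11:
  α_1 = 1: Horner steps 9 → 2 → 4, so m(1) = 4.
  α_2 = 5: Horner steps 9 → 5 → 5, so m(5) = 5.
  α_3 = 2: Horner steps 9 → 0 → 2, so m(2) = 2.
  α_4 = 8: Horner steps 9 → 10 → 5, so m(8) = 5.
  α_5 = 6: Horner steps 9 → 3 → 9, so m(6) = 9.
  α_6 = 9: Horner steps 9 → 8 → 8, so m(9) = 8.
Codeword c = [4, 5, 2, 5, 9, 8] ∈ F_11^6.


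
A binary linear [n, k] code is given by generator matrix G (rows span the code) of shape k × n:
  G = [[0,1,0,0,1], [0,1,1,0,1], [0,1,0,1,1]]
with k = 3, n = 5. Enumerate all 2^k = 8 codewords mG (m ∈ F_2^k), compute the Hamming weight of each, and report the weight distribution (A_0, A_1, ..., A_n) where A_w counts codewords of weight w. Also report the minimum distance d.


Weight distribution: A_0 = 1, A_1 = 2, A_2 = 2, A_3 = 2, A_4 = 1. Minimum distance d = 1.

Enumerate all 2^3 = 8 messages m ∈ F_2^3.
For each, compute codeword c = mG in F_2^5, then tally its weight.
  m = 000 → c = 00000, weight = 0.
  m = 100 → c = 01001, weight = 2.
  m = 010 → c = 01101, weight = 3.
  m = 110 → c = 00100, weight = 1.
  m = 001 → c = 01011, weight = 3.
  m = 101 → c = 00010, weight = 1.
  m = 011 → c = 00110, weight = 2.
  m = 111 → c = 01111, weight = 4.
Tally weights:
  weight 0: 1 codewords.
  weight 1: 2 codewords.
  weight 2: 2 codewords.
  weight 3: 2 codewords.
  weight 4: 1 codewords.
Minimum distance d = smallest w > 0 with A_w > 0 = 1.
Sanity: Σ A_w = 8 = 2^3 = 8 ✓.


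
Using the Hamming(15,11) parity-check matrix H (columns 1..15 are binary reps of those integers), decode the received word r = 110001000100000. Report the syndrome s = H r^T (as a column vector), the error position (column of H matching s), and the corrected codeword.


s = (1, 1, 1, 1)^T, error position = 15, corrected codeword c = 110001000100001

Compute s = H r^T mod 2 one row at a time:
  s_1 = 0 + 0 + 1 + 0 + 0 + 0 + 0 + 0 = 1 ≡ 1 (mod 2).
  s_2 = 0 + 0 + 1 + 0 + 0 + 0 + 0 + 0 = 1 ≡ 1 (mod 2).
  s_3 = 1 + 0 + 1 + 0 + 1 + 0 + 0 + 0 = 3 ≡ 1 (mod 2).
  s_4 = 1 + 0 + 0 + 0 + 0 + 0 + 0 + 0 = 1 ≡ 1 (mod 2).
s = (1, 1, 1, 1)^T — this equals column 15 of H (binary 1111), so error is at position 15.
Correct: flip bit 15 of r = 110001000100000 to get c = 110001000100001.


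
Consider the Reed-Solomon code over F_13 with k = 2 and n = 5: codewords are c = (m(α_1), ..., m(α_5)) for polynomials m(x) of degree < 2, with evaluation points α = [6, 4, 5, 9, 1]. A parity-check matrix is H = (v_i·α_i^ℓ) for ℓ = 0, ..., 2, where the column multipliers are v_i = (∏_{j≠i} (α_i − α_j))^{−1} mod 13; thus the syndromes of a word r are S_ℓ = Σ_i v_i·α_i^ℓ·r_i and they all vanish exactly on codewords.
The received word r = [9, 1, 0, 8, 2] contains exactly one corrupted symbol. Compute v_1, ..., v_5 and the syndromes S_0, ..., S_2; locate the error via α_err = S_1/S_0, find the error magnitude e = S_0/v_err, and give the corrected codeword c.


S = (7, 9, 6), error at position 3, error magnitude e = 8, c = [9, 1, 5, 8, 2].

Step 1: column multipliers v_i = (∏_{j≠i}(α_i − α_j))^{−1} mod 13.
  i = 1 (α = 6): (6−4)(6−5)(6−9)(6−1) = 2·1·(−3)·5 = −30 ≡ 9, so v_1 = 9^{−1} = 3 (mod 13).
  i = 2 (α = 4): (4−6)(4−5)(4−9)(4−1) = (−2)·(−1)·(−5)·3 = −30 ≡ 9, so v_2 = 9^{−1} = 3 (mod 13).
  i = 3 (α = 5): (5−6)(5−4)(5−9)(5−1) = (−1)·1·(−4)·4 = 16 ≡ 3, so v_3 = 3^{−1} = 9 (mod 13).
  i = 4 (α = 9): (9−6)(9−4)(9−5)(9−1) = 3·5·4·8 = 480 ≡ 12, so v_4 = 12^{−1} = 12 (mod 13).
  i = 5 (α = 1): (1−6)(1−4)(1−5)(1−9) = (−5)·(−3)·(−4)·(−8) = 480 ≡ 12, so v_5 = 12^{−1} = 12 (mod 13).
  v = [3, 3, 9, 12, 12].
Step 2: syndromes of r = [9, 1, 0, 8, 2] (all sums mod 13).
  S_0 = Σ v_i r_i = 3·9 + 3·1 + 9·0 + 12·8 + 12·2 = 150 ≡ 7.
  S_1 = Σ v_i α_i r_i = 3·6·9 + 3·4·1 + 9·5·0 + 12·9·8 + 12·1·2 = 1062 ≡ 9.
  α_i^2 mod 13 = [10, 3, 12, 3, 1].
  S_2 = Σ v_i α_i^2 r_i = 3·10·9 + 3·3·1 + 9·12·0 + 12·3·8 + 12·1·2 = 591 ≡ 6.
  S = (7, 9, 6) ≠ 0, so r is not a codeword (an error is present).
Step 3: locate the error. For a single error e at position i, S_ℓ = v_i·e·α_i^ℓ, so α_err = S_1/S_0.
  S_0^{−1} = 7^{−1} = 2 (mod 13), so α_err = 9·2 = 18 ≡ 5 = α_3. Error position i = 3.
  Consistency check: S_2/S_1 = 6·3 = 18 ≡ 5 = α_err ✓ (single-error assumption holds).
Step 4: error magnitude e = S_0/v_3 = S_0·∏_{j≠3}(α_3 − α_j) = 7·3 = 21 ≡ 8 (mod 13).
Step 5: correct position 3: c_3 = r_3 − e = 0 − 8 ≡ 5 (mod 13). Hence c = [9, 1, 5, 8, 2].
  Check: interpolating c through the α_i gives m(x) = 11 + 4·x (degree < 2) with m(α_i) = c_i for every i, so c is indeed a codeword.


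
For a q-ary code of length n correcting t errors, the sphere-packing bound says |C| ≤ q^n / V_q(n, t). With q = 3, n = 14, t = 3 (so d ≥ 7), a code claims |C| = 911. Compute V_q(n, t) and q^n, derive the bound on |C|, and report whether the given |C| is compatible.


V_q(n, t) = 3305, q^n = 4782969, Hamming bound = 1447, |C| = 911 ≤ bound (satisfied).

Step 1: Compute V_q(n, t) = Σ_{j=0}^3 C(n, j) (q−1)^j.
  j = 0: C(14,0)·(2)^0 = 1·1 = 1.
  j = 1: C(14,1)·(2)^1 = 14·2 = 28.
  j = 2: C(14,2)·(2)^2 = 91·4 = 364.
  j = 3: C(14,3)·(2)^3 = 364·8 = 2912.
  V_q(n, t) = 1 + 28 + 364 + 2912 = 3305.
Step 2: q^n = 3^14 = 4782969.
Step 3: Hamming bound ⌊q^n / V_q(n,t)⌋ = ⌊4782969/3305⌋ = 1447.
Step 4: Compare |C| = 911 to 1447: satisfied.
The claimed |C| lies below the Hamming bound.


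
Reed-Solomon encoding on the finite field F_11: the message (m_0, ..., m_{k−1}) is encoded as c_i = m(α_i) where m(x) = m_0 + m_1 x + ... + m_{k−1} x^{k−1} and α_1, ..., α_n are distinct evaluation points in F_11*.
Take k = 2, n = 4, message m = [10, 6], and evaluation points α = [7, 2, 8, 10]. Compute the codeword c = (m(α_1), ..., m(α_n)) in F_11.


c = [8, 0, 3, 4]

Message polynomial: m(x) = 10 + 6·x (mod 11).
For each evaluation point α_i, compute m(α_i) mod 11:
  α_1 = 7: Horner steps 6 → 8, so m(7) = 8.
  α_2 = 2: Horner steps 6 → 0, so m(2) = 0.
  α_3 = 8: Horner steps 6 → 3, so m(8) = 3.
  α_4 = 10: Horner steps 6 → 4, so m(10) = 4.
Codeword c = [8, 0, 3, 4] ∈ F_11^4.


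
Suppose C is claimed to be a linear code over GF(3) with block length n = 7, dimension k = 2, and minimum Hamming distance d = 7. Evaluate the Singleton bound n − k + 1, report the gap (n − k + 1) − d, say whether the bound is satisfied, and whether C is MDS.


Singleton RHS = n − k + 1 = 6, slack = -1, bound violated (no such code; not MDS).

Singleton bound: d ≤ n − k + 1.
Here n = 7, k = 2, so n − k + 1 = 6.
Given d = 7, check d ≤ 6: NO.
Slack = (n − k + 1) − d = -1.
The slack is negative: d = 7 exceeds n − k + 1 = 6 by 1, so the Singleton bound is violated and no linear [7, 2, 7]_3 code can exist. In particular it is not MDS (MDS requires d = n − k + 1 exactly).
Description: the claimed parameters are [7, 2, 7]_3; such a code would be impossible (violates the Singleton bound).


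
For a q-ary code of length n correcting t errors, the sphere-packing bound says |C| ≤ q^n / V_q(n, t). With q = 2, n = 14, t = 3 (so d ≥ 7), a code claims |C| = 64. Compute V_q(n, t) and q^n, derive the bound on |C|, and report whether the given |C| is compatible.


V_q(n, t) = 470, q^n = 16384, Hamming bound = 34, |C| = 64 > bound (violated).

Step 1: Compute V_q(n, t) = Σ_{j=0}^3 C(n, j) (q−1)^j.
  j = 0: C(14,0)·(1)^0 = 1·1 = 1.
  j = 1: C(14,1)·(1)^1 = 14·1 = 14.
  j = 2: C(14,2)·(1)^2 = 91·1 = 91.
  j = 3: C(14,3)·(1)^3 = 364·1 = 364.
  V_q(n, t) = 1 + 14 + 91 + 364 = 470.
Step 2: q^n = 2^14 = 16384.
Step 3: Hamming bound ⌊q^n / V_q(n,t)⌋ = ⌊16384/470⌋ = 34.
Step 4: Compare |C| = 64 to 34: violated.
The claimed |C| lies above the Hamming bound, so no 2-ary code of length 14 with d ≥ 7 can have 64 codewords.
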